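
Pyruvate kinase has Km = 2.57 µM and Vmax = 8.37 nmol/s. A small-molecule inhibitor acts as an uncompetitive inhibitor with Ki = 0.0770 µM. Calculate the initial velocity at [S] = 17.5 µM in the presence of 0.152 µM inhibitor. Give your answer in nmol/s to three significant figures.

With α = 1 + [I]/Ki = 1 + 0.152/0.0770 = 2.974, the uncompetitive rate law is v = (Vmax/α)·[S] / (Km/α + [S]).
v = (8.37/2.974)×17.5 / (2.57/2.974 + 17.5) = 49.25/18.36 = 2.68 nmol/s.

2.68 nmol/s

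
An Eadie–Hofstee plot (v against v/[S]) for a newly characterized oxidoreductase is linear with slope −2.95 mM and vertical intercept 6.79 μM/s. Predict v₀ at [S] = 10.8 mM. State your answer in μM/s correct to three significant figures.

5.33 μM/s

In the Eadie–Hofstee form v = Vmax − Km·(v/[S]), the slope is −Km and the intercept is Vmax, so Km = 2.95 mM and Vmax = 6.79 μM/s.
v = 6.79 × 10.8/(2.95 + 10.8) = 5.33 μM/s.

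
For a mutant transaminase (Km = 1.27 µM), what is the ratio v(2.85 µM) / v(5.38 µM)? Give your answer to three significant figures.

Since Vmax cancels, v₂/v₁ = [S]₂(Km+[S]₁) / [S]₁(Km+[S]₂).
= 2.85×(1.27+5.38) / (5.38×(1.27+2.85)) = 18.95/22.17 = 0.855.

0.855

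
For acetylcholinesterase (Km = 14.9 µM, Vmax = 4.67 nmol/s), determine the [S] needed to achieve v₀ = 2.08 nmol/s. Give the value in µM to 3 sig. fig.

Rearranging v = Vmax[S]/(Km+[S]) gives [S] = Km·v/(Vmax − v).
[S] = 14.9 × 2.08 / (4.67 − 2.08) = 30.99/2.590 = 12.0 µM.

12.0 µM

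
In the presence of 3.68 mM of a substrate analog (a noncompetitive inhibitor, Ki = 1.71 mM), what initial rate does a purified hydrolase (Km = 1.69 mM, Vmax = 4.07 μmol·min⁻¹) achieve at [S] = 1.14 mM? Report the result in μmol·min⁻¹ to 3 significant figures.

0.520 μmol·min⁻¹

With α = 1 + [I]/Ki = 1 + 3.68/1.71 = 3.152, the noncompetitive rate law is v = (Vmax/α)·[S] / (Km + [S]).
v = (4.07/3.152)×1.14 / (1.69 + 1.14) = 1.472/2.830 = 0.520 μmol·min⁻¹.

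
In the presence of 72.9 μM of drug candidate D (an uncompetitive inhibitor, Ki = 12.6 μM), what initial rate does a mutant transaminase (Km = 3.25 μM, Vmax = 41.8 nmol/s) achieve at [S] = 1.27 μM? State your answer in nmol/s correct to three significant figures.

With α = 1 + [I]/Ki = 1 + 72.9/12.6 = 6.786, the uncompetitive rate law is v = (Vmax/α)·[S] / (Km/α + [S]).
v = (41.8/6.786)×1.27 / (3.25/6.786 + 1.27) = 7.823/1.749 = 4.47 nmol/s.

4.47 nmol/s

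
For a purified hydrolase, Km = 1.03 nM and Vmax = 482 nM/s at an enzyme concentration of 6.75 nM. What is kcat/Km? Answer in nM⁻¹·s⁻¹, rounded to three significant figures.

69.3 nM⁻¹·s⁻¹

kcat = Vmax/[E]total = 482/6.75 = 71.4 s⁻¹.
kcat/Km = 71.4/1.03 = 69.3 nM⁻¹·s⁻¹.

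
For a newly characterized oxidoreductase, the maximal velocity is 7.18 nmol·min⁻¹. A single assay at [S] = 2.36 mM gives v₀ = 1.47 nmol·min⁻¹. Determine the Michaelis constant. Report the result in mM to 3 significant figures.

v/Vmax = 1.47/7.18 = 0.2047 = [S]/(Km+[S]).
So Km + [S] = [S]/0.2047 = 11.53 mM, giving Km = 11.53 − 2.36 = 9.17 mM.

9.17 mM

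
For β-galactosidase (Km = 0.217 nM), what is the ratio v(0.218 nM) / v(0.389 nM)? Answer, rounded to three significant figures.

Since Vmax cancels, v₂/v₁ = [S]₂(Km+[S]₁) / [S]₁(Km+[S]₂).
= 0.218×(0.217+0.389) / (0.389×(0.217+0.218)) = 0.1321/0.1692 = 0.781.

0.781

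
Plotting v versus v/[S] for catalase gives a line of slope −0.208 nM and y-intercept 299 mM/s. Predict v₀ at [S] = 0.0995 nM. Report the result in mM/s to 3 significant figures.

96.7 mM/s

In the Eadie–Hofstee form v = Vmax − Km·(v/[S]), the slope is −Km and the intercept is Vmax, so Km = 0.208 nM and Vmax = 299 mM/s.
v = 299 × 0.0995/(0.208 + 0.0995) = 96.7 mM/s.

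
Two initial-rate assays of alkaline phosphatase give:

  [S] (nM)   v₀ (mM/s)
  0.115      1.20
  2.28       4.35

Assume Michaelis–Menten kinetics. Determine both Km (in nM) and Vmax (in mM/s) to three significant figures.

Km = 0.369 nM; Vmax = 5.05 mM/s

From v = Vmax[S]/(Km+[S]), each point gives Vmax = v(Km+[S])/[S].
Equating: 1.20(Km+0.115)/0.115 = 4.35(Km+2.28)/2.28.
10.43·Km + 1.20 = 1.908·Km + 4.35, so (10.43 − 1.908)·Km = 4.35 − 1.20.
Km = 3.150/8.527 = 0.369 nM; then Vmax = 1.20(0.369+0.115)/0.115 = 5.05 mM/s.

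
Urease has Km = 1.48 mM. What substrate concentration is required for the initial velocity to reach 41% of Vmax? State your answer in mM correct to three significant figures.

1.03 mM

v/Vmax = [S]/(Km+[S]) = 0.41, so [S] = Km·0.41/(1 − 0.41) = 1.48 × 0.6949.
[S] = 1.03 mM.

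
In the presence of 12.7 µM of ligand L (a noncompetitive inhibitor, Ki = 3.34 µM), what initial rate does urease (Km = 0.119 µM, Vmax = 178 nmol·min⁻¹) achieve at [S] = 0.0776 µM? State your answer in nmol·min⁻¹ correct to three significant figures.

14.6 nmol·min⁻¹

With α = 1 + [I]/Ki = 1 + 12.7/3.34 = 4.802, the noncompetitive rate law is v = (Vmax/α)·[S] / (Km + [S]).
v = (178/4.802)×0.0776 / (0.119 + 0.0776) = 2.876/0.1966 = 14.6 nmol·min⁻¹.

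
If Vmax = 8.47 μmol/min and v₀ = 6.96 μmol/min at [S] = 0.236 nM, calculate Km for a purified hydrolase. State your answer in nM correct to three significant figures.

0.0512 nM

From v = Vmax[S]/(Km+[S]), Km = [S](Vmax − v)/v.
Km = 0.236 × (8.47 − 6.96) / 6.96 = 0.3564/6.96 = 0.0512 nM.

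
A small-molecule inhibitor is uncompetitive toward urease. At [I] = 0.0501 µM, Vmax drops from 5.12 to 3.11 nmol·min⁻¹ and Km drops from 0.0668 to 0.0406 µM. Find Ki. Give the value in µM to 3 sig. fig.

Uncompetitive: Vmax,app = Vmax/α (and Km,app = Km/α) with α = 1 + [I]/Ki.
α = Vmax/Vmax,app = 5.12/3.11 = 1.646.
Since α = 1 + [I]/Ki, [I]/Ki = 1.646 − 1 = 0.6463 and Ki = 0.0501/0.6463 = 0.0775 µM.

0.0775 µM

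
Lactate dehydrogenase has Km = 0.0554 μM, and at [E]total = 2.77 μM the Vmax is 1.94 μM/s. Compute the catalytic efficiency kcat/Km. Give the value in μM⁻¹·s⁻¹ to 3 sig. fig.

12.6 μM⁻¹·s⁻¹

kcat = Vmax/[E]total = 1.94/2.77 = 0.700 s⁻¹.
kcat/Km = 0.700/0.0554 = 12.6 μM⁻¹·s⁻¹.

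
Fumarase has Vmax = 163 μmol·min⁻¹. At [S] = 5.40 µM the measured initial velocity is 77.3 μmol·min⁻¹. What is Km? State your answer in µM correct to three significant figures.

From v = Vmax[S]/(Km+[S]), Km = [S](Vmax − v)/v.
Km = 5.40 × (163 − 77.3) / 77.3 = 462.8/77.3 = 5.99 µM.

5.99 µM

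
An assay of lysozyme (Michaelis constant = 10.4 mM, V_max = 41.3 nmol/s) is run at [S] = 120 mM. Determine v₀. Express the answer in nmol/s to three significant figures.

38.0 nmol/s

[S]/(Km+[S]) = 120/130.4 = 0.9202, the fractional saturation.
v = 0.9202 × Vmax = 0.9202 × 41.3 = 38.0 nmol/s.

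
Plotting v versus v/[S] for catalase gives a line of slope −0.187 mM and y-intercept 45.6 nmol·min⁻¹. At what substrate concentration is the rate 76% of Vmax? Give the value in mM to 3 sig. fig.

The Eadie–Hofstee slope gives Km = 0.187 mM (slope = −Km).
v/Vmax = [S]/(Km+[S]) = 0.76 ⇒ [S] = Km·0.76/(1−0.76) = 0.187 × 3.167 = 0.592 mM.

0.592 mM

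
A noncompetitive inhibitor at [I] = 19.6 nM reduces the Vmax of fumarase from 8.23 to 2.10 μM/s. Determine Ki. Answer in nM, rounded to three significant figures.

6.71 nM

Noncompetitive: Vmax,app = Vmax/α with α = 1 + [I]/Ki.
α = Vmax/Vmax,app = 8.23/2.10 = 3.919.
Since α = 1 + [I]/Ki, [I]/Ki = 3.919 − 1 = 2.919 and Ki = 19.6/2.919 = 6.71 nM.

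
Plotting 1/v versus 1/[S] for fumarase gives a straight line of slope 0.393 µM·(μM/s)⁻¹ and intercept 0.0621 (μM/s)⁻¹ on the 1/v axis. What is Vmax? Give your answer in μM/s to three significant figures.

The y-intercept of a Lineweaver–Burk plot equals 1/Vmax, so Vmax = 1/0.0621 = 16.1 μM/s.

16.1 μM/s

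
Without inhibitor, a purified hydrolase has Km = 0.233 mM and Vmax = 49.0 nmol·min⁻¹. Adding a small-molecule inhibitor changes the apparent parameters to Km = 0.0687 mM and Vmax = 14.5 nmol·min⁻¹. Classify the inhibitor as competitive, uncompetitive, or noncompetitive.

Both Km and Vmax decrease by the same factor (~3.39-fold) — characteristic of uncompetitive inhibition.

uncompetitive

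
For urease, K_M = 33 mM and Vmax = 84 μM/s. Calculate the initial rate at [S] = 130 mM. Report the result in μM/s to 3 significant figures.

v = Vmax·[S]/(Km + [S]) = 84 × 130 / (33 + 130)
  = 10920 / 163.0 = 67.0 μM/s.

67.0 μM/s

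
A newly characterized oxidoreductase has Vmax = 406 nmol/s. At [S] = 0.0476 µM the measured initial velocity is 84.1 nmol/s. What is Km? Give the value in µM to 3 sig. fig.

0.182 µM

From v = Vmax[S]/(Km+[S]), Km = [S](Vmax − v)/v.
Km = 0.0476 × (406 − 84.1) / 84.1 = 15.32/84.1 = 0.182 µM.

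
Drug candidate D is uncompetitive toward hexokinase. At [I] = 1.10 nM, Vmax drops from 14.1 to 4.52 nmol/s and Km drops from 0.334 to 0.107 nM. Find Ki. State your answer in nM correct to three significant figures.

Uncompetitive: Vmax,app = Vmax/α (and Km,app = Km/α) with α = 1 + [I]/Ki.
α = Vmax/Vmax,app = 14.1/4.52 = 3.119.
Ki = [I]/(α − 1) = 1.10/2.119 = 0.519 nM.

0.519 nM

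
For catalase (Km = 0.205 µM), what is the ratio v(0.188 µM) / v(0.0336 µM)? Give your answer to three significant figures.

3.40

The fractional saturations are [S]/(Km+[S]) = 0.0336/0.2386 = 0.1408 and 0.188/0.3930 = 0.4784.
v₂/v₁ is just their ratio: 0.4784/0.1408 = 3.40.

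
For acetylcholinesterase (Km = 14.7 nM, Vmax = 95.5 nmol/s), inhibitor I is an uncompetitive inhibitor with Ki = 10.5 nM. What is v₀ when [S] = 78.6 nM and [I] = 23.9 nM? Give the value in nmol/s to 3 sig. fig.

27.6 nmol/s

With α = 1 + [I]/Ki = 1 + 23.9/10.5 = 3.276, the uncompetitive rate law is v = (Vmax/α)·[S] / (Km/α + [S]).
v = (95.5/3.276)×78.6 / (14.7/3.276 + 78.6) = 2291/83.09 = 27.6 nmol/s.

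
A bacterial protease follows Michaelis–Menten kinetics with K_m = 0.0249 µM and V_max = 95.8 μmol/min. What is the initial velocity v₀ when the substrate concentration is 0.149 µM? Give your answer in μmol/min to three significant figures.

82.1 μmol/min

[S]/(Km+[S]) = 0.149/0.1739 = 0.8568, the fractional saturation.
v = 0.8568 × Vmax = 0.8568 × 95.8 = 82.1 μmol/min.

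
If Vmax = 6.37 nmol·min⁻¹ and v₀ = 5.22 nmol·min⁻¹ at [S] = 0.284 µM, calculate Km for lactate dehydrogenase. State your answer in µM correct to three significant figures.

From v = Vmax[S]/(Km+[S]), Km = [S](Vmax − v)/v.
Km = 0.284 × (6.37 − 5.22) / 5.22 = 0.3266/5.22 = 0.0626 µM.

0.0626 µM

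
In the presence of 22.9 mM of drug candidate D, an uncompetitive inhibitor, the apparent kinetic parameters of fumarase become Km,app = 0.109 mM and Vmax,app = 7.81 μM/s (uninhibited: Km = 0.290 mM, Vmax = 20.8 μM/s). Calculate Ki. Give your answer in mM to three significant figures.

Uncompetitive: Vmax,app = Vmax/α (and Km,app = Km/α) with α = 1 + [I]/Ki.
α = Vmax/Vmax,app = 20.8/7.81 = 2.663.
Since α = 1 + [I]/Ki, [I]/Ki = 2.663 − 1 = 1.663 and Ki = 22.9/1.663 = 13.8 mM.

13.8 mM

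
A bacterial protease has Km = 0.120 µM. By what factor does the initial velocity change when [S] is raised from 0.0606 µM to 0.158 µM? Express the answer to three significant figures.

The fractional saturations are [S]/(Km+[S]) = 0.0606/0.1806 = 0.3355 and 0.158/0.2780 = 0.5683.
v₂/v₁ is just their ratio: 0.5683/0.3355 = 1.69.

1.69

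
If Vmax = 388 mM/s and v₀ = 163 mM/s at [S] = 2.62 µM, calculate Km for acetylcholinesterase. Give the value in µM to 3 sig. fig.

3.62 µM

v/Vmax = 163/388 = 0.4201 = [S]/(Km+[S]).
So Km + [S] = [S]/0.4201 = 6.237 µM, giving Km = 6.237 − 2.62 = 3.62 µM.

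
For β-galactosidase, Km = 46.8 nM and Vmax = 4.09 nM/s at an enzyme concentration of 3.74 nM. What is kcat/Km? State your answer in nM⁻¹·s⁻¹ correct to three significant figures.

0.0234 nM⁻¹·s⁻¹

kcat = Vmax/[E]total = 4.09/3.74 = 1.09 s⁻¹.
kcat/Km = 1.09/46.8 = 0.0234 nM⁻¹·s⁻¹.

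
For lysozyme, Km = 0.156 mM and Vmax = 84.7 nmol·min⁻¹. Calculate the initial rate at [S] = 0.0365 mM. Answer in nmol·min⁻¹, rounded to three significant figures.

[S]/(Km+[S]) = 0.0365/0.1925 = 0.1896, the fractional saturation.
v = 0.1896 × Vmax = 0.1896 × 84.7 = 16.1 nmol·min⁻¹.

16.1 nmol·min⁻¹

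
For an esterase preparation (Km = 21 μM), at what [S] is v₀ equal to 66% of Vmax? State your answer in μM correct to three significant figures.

40.8 μM

v/Vmax = [S]/(Km+[S]) = 0.66, so [S] = Km·0.66/(1 − 0.66) = 21 × 1.941.
[S] = 40.8 μM.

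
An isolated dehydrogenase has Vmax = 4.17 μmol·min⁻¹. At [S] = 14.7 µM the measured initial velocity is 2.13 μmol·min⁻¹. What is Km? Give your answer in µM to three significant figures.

v/Vmax = 2.13/4.17 = 0.5108 = [S]/(Km+[S]).
So Km + [S] = [S]/0.5108 = 28.78 µM, giving Km = 28.78 − 14.7 = 14.1 µM.

14.1 µM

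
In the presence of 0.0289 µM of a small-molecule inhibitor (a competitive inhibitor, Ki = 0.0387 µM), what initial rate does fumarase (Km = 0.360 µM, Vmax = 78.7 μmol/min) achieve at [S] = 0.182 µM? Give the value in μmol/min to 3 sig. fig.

α = 1 + [I]/Ki = 1 + 0.0289/0.0387 = 1.747.
For a competitive inhibitor, Vmax is unchanged and the apparent Km becomes α·Km: Km,app = 0.629 µM, Vmax,app = 78.7 μmol/min.
v = Vmax,app·[S]/(Km,app + [S]) = 78.7 × 0.182/(0.629 + 0.182) = 17.7 μmol/min.

17.7 μmol/min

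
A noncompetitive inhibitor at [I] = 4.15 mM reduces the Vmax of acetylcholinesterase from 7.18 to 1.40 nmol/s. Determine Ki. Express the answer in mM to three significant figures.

1.01 mM

Noncompetitive: Vmax,app = Vmax/α with α = 1 + [I]/Ki.
α = Vmax/Vmax,app = 7.18/1.40 = 5.129.
Since α = 1 + [I]/Ki, [I]/Ki = 5.129 − 1 = 4.129 and Ki = 4.15/4.129 = 1.01 mM.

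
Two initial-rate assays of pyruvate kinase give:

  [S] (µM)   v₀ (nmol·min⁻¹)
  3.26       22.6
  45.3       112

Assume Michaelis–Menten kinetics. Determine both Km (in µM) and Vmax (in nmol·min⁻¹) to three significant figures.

From v = Vmax[S]/(Km+[S]), each point gives Vmax = v(Km+[S])/[S].
Equating: 22.6(Km+3.26)/3.26 = 112(Km+45.3)/45.3.
6.933·Km + 22.6 = 2.472·Km + 112, so (6.933 − 2.472)·Km = 112 − 22.6.
Km = 89.40/4.460 = 20.0 µM; then Vmax = 22.6(20.0+3.26)/3.26 = 162 nmol·min⁻¹.

Km = 20.0 µM; Vmax = 162 nmol·min⁻¹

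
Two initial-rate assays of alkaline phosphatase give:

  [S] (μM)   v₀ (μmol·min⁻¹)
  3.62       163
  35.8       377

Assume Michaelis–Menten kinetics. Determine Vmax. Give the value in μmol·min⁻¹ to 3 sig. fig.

442 μmol·min⁻¹

From v = Vmax[S]/(Km+[S]), each point gives Vmax = v(Km+[S])/[S].
Equating: 163(Km+3.62)/3.62 = 377(Km+35.8)/35.8.
45.03·Km + 163 = 10.53·Km + 377, so (45.03 − 10.53)·Km = 377 − 163.
Km = 214.0/34.50 = 6.20 μM; then Vmax = 163(6.20+3.62)/3.62 = 442 μmol·min⁻¹.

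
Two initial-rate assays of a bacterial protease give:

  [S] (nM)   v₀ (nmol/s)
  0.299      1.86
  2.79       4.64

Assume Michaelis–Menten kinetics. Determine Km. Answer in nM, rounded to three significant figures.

0.610 nM

From v = Vmax[S]/(Km+[S]), each point gives Vmax = v(Km+[S])/[S].
Equating: 1.86(Km+0.299)/0.299 = 4.64(Km+2.79)/2.79.
6.221·Km + 1.86 = 1.663·Km + 4.64, so (6.221 − 1.663)·Km = 4.64 − 1.86.
Km = 2.780/4.558 = 0.610 nM; then Vmax = 1.86(0.610+0.299)/0.299 = 5.65 nmol/s.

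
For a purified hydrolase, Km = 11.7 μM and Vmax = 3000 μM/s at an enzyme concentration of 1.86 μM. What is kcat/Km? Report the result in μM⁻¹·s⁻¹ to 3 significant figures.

138 μM⁻¹·s⁻¹

kcat = Vmax/[E]total = 3000/1.86 = 1610 s⁻¹.
kcat/Km = 1610/11.7 = 138 μM⁻¹·s⁻¹.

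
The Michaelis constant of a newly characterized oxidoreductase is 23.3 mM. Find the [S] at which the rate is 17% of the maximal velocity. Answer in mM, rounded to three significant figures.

4.77 mM

v/Vmax = [S]/(Km+[S]) = 0.17, so [S] = Km·0.17/(1 − 0.17) = 23.3 × 0.2048.
[S] = 4.77 mM.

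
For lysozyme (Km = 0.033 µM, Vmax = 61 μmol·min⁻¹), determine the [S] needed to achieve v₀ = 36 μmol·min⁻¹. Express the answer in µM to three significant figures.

Rearranging v = Vmax[S]/(Km+[S]) gives [S] = Km·v/(Vmax − v).
[S] = 0.033 × 36 / (61 − 36) = 1.188/25.00 = 0.0475 µM.

0.0475 µM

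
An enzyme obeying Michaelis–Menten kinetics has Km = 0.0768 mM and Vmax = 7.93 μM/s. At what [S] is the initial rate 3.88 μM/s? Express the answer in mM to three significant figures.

0.0736 mM

Rearranging v = Vmax[S]/(Km+[S]) gives [S] = Km·v/(Vmax − v).
[S] = 0.0768 × 3.88 / (7.93 − 3.88) = 0.2980/4.050 = 0.0736 mM.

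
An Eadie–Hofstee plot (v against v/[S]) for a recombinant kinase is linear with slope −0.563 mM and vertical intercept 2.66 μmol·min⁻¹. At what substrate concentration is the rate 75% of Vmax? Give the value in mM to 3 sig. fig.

The Eadie–Hofstee slope gives Km = 0.563 mM (slope = −Km).
v/Vmax = [S]/(Km+[S]) = 0.75 ⇒ [S] = Km·0.75/(1−0.75) = 0.563 × 3.000 = 1.69 mM.

1.69 mM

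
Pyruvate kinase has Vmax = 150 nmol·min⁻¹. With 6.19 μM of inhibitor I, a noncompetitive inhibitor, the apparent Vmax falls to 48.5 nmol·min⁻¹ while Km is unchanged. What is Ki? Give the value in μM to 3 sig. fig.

2.96 μM

Noncompetitive: Vmax,app = Vmax/α with α = 1 + [I]/Ki.
α = Vmax/Vmax,app = 150/48.5 = 3.093.
Ki = [I]/(α − 1) = 6.19/2.093 = 2.96 μM.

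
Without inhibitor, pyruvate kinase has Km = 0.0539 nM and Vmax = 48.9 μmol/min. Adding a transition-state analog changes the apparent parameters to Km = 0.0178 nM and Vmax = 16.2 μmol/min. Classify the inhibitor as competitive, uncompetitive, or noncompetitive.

Both Km and Vmax decrease by the same factor (~3.02-fold) — characteristic of uncompetitive inhibition.

uncompetitive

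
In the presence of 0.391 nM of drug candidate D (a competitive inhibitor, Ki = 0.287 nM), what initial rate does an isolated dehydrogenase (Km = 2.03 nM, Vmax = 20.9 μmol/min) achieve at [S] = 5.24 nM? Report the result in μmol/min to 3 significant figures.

10.9 μmol/min

With α = 1 + [I]/Ki = 1 + 0.391/0.287 = 2.362, the competitive rate law is v = Vmax[S] / (αKm + [S]).
v = 20.9×5.24 / (2.362×2.03 + 5.24) = 109.5/10.04 = 10.9 μmol/min.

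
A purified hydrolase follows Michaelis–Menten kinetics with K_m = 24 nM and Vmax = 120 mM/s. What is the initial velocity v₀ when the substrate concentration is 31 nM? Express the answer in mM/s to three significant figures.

[S]/(Km+[S]) = 31/55.00 = 0.5636, the fractional saturation.
v = 0.5636 × Vmax = 0.5636 × 120 = 67.6 mM/s.

67.6 mM/s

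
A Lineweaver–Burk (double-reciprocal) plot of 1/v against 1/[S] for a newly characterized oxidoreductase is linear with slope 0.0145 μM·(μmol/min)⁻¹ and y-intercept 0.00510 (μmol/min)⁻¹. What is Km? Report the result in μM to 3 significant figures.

2.84 μM

y-intercept = 1/Vmax ⇒ Vmax = 196 μmol/min; slope = Km/Vmax ⇒ Km = slope × Vmax.
Km = 0.0145 × 196 = 2.84 μM.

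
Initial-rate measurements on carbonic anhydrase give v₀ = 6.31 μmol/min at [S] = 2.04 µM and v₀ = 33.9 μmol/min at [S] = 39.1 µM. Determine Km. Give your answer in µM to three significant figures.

In reciprocal form, 1/v = (Km/Vmax)·(1/[S]) + 1/Vmax. The two points give (1/[S], 1/v) = (0.4902, 0.1585) and (0.02558, 0.02950).
Slope = (0.1585 − 0.02950)/(0.4902 − 0.02558) = 0.2776; intercept = 0.1585 − 0.2776×0.4902 = 0.02240.
Vmax = 1/intercept = 44.6 μmol/min; Km = slope × Vmax = 0.2776 × 44.6 = 12.4 µM.

12.4 µM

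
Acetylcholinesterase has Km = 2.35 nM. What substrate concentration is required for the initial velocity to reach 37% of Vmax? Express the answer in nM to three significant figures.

1.38 nM

v/Vmax = [S]/(Km+[S]) = 0.37, so [S] = Km·0.37/(1 − 0.37) = 2.35 × 0.5873.
[S] = 1.38 nM.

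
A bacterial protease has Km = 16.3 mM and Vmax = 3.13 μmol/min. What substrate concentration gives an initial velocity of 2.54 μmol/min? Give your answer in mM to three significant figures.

70.2 mM

Rearranging v = Vmax[S]/(Km+[S]) gives [S] = Km·v/(Vmax − v).
[S] = 16.3 × 2.54 / (3.13 − 2.54) = 41.40/0.5900 = 70.2 mM.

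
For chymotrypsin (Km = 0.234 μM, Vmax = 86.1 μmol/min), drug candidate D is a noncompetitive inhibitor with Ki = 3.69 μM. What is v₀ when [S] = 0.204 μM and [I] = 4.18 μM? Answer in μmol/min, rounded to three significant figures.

α = 1 + [I]/Ki = 1 + 4.18/3.69 = 2.133.
For a noncompetitive inhibitor, Vmax is reduced to Vmax/α while Km is unchanged: Km,app = 0.234 μM, Vmax,app = 40.4 μmol/min.
v = Vmax,app·[S]/(Km,app + [S]) = 40.4 × 0.204/(0.234 + 0.204) = 18.8 μmol/min.

18.8 μmol/min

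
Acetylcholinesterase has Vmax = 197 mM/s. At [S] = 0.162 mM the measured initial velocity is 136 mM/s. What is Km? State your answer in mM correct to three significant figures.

v/Vmax = 136/197 = 0.6904 = [S]/(Km+[S]).
So Km + [S] = [S]/0.6904 = 0.2347 mM, giving Km = 0.2347 − 0.162 = 0.0727 mM.

0.0727 mM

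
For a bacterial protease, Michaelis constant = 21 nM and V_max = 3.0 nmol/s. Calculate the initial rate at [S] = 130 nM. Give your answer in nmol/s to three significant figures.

2.58 nmol/s

[S]/(Km+[S]) = 130/151.0 = 0.8609, the fractional saturation.
v = 0.8609 × Vmax = 0.8609 × 3.0 = 2.58 nmol/s.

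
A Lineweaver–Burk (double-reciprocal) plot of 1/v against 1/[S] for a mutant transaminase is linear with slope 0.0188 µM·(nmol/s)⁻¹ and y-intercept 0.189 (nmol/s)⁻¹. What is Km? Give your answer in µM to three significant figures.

y-intercept = 1/Vmax ⇒ Vmax = 5.29 nmol/s; slope = Km/Vmax ⇒ Km = slope × Vmax.
Km = 0.0188 × 5.29 = 0.0995 µM.

0.0995 µM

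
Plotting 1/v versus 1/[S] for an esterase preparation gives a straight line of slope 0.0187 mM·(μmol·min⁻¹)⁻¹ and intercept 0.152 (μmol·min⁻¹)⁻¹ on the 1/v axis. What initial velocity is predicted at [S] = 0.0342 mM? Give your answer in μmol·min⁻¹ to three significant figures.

1.43 μmol·min⁻¹

The y-intercept is 1/Vmax, so Vmax = 1/0.152 = 6.58 μmol·min⁻¹.
The slope is Km/Vmax, so Km = 0.0187 × 6.58 = 0.123 mM.
Then v = 6.58 × 0.0342/(0.123 + 0.0342) = 1.43 μmol·min⁻¹.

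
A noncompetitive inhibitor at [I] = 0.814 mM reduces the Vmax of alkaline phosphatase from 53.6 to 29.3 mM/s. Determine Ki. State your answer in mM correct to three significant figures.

0.981 mM

Noncompetitive: Vmax,app = Vmax/α with α = 1 + [I]/Ki.
α = Vmax/Vmax,app = 53.6/29.3 = 1.829.
Ki = [I]/(α − 1) = 0.814/0.8294 = 0.981 mM.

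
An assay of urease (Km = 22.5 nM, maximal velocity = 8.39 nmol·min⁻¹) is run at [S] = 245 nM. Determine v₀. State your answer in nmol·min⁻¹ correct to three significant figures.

v = Vmax·[S]/(Km + [S]) = 8.39 × 245 / (22.5 + 245)
  = 2056 / 267.5 = 7.68 nmol·min⁻¹.

7.68 nmol·min⁻¹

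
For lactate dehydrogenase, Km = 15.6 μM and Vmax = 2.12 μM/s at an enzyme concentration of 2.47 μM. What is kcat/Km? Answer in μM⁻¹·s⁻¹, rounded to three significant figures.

0.0550 μM⁻¹·s⁻¹

kcat = Vmax/[E]total = 2.12/2.47 = 0.858 s⁻¹.
kcat/Km = 0.858/15.6 = 0.0550 μM⁻¹·s⁻¹.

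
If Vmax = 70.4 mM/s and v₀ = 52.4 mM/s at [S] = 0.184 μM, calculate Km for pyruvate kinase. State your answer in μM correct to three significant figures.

v/Vmax = 52.4/70.4 = 0.7443 = [S]/(Km+[S]).
So Km + [S] = [S]/0.7443 = 0.2472 μM, giving Km = 0.2472 − 0.184 = 0.0632 μM.

0.0632 μM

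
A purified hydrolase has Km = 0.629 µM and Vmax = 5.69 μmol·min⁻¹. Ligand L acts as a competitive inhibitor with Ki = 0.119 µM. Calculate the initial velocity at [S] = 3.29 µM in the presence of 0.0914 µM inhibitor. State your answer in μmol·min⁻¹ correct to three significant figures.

α = 1 + [I]/Ki = 1 + 0.0914/0.119 = 1.768.
For a competitive inhibitor, Vmax is unchanged and the apparent Km becomes α·Km: Km,app = 1.11 µM, Vmax,app = 5.69 μmol·min⁻¹.
v = Vmax,app·[S]/(Km,app + [S]) = 5.69 × 3.29/(1.11 + 3.29) = 4.25 μmol·min⁻¹.

4.25 μmol·min⁻¹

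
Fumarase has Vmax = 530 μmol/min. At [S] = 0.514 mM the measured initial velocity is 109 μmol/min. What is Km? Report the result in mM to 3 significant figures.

1.99 mM

From v = Vmax[S]/(Km+[S]), Km = [S](Vmax − v)/v.
Km = 0.514 × (530 − 109) / 109 = 216.4/109 = 1.99 mM.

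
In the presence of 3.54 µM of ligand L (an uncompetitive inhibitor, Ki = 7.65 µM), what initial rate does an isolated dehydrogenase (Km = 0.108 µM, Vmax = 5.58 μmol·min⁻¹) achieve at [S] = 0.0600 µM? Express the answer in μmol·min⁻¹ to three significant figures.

1.71 μmol·min⁻¹

With α = 1 + [I]/Ki = 1 + 3.54/7.65 = 1.463, the uncompetitive rate law is v = (Vmax/α)·[S] / (Km/α + [S]).
v = (5.58/1.463)×0.0600 / (0.108/1.463 + 0.0600) = 0.2289/0.1338 = 1.71 μmol·min⁻¹.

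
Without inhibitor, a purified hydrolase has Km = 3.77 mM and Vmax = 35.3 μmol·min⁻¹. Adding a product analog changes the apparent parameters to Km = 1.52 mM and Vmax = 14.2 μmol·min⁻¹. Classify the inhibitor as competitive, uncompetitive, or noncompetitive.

Both Km and Vmax decrease by the same factor (~2.48-fold) — characteristic of uncompetitive inhibition.

uncompetitive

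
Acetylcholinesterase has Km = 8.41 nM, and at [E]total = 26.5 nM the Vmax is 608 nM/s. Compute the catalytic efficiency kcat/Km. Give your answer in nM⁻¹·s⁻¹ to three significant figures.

2.73 nM⁻¹·s⁻¹

kcat = Vmax/[E]total = 608/26.5 = 22.9 s⁻¹.
kcat/Km = 22.9/8.41 = 2.73 nM⁻¹·s⁻¹.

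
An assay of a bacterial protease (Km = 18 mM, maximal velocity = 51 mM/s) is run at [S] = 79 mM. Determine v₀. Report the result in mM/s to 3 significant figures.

[S]/(Km+[S]) = 79/97.00 = 0.8144, the fractional saturation.
v = 0.8144 × Vmax = 0.8144 × 51 = 41.5 mM/s.

41.5 mM/s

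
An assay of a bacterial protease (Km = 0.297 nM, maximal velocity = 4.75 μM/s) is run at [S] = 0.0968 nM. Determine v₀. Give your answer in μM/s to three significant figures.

1.17 μM/s

v = Vmax·[S]/(Km + [S]) = 4.75 × 0.0968 / (0.297 + 0.0968)
  = 0.4598 / 0.3938 = 1.17 μM/s.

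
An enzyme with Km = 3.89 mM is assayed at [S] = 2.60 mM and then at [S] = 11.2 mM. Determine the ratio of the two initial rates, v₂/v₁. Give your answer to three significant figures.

1.85

Since Vmax cancels, v₂/v₁ = [S]₂(Km+[S]₁) / [S]₁(Km+[S]₂).
= 11.2×(3.89+2.60) / (2.60×(3.89+11.2)) = 72.69/39.23 = 1.85.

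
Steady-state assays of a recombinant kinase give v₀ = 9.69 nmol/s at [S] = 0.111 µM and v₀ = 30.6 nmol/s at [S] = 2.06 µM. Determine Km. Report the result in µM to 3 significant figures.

0.289 µM

In reciprocal form, 1/v = (Km/Vmax)·(1/[S]) + 1/Vmax. The two points give (1/[S], 1/v) = (9.009, 0.1032) and (0.4854, 0.03268).
Slope = (0.1032 − 0.03268)/(9.009 − 0.4854) = 0.008273; intercept = 0.1032 − 0.008273×9.009 = 0.02866.
Vmax = 1/intercept = 34.9 nmol/s; Km = slope × Vmax = 0.008273 × 34.9 = 0.289 µM.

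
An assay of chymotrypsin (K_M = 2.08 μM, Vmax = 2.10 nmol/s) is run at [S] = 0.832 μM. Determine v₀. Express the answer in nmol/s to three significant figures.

[S]/(Km+[S]) = 0.832/2.912 = 0.2857, the fractional saturation.
v = 0.2857 × Vmax = 0.2857 × 2.10 = 0.600 nmol/s.

0.600 nmol/s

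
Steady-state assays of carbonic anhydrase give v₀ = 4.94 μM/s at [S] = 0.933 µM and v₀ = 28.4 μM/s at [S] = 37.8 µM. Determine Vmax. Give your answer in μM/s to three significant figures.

In reciprocal form, 1/v = (Km/Vmax)·(1/[S]) + 1/Vmax. The two points give (1/[S], 1/v) = (1.072, 0.2024) and (0.02646, 0.03521).
Slope = (0.2024 − 0.03521)/(1.072 − 0.02646) = 0.1600; intercept = 0.2024 − 0.1600×1.072 = 0.03098.
Vmax = 1/intercept = 32.3 μM/s; Km = slope × Vmax = 0.1600 × 32.3 = 5.16 µM.

32.3 μM/s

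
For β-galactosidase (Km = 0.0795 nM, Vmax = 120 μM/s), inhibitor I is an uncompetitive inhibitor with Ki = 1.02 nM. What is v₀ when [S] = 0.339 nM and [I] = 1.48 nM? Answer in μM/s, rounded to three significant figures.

With α = 1 + [I]/Ki = 1 + 1.48/1.02 = 2.451, the uncompetitive rate law is v = (Vmax/α)·[S] / (Km/α + [S]).
v = (120/2.451)×0.339 / (0.0795/2.451 + 0.339) = 16.60/0.3714 = 44.7 μM/s.

44.7 μM/s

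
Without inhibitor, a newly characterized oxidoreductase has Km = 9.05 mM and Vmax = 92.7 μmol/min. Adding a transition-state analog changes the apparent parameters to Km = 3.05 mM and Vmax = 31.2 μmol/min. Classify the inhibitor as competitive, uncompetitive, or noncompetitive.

uncompetitive

Both Km and Vmax decrease by the same factor (~2.97-fold) — characteristic of uncompetitive inhibition.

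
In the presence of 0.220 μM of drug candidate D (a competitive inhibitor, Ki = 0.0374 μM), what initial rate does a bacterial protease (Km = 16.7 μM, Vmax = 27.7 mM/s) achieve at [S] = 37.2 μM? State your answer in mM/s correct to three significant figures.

6.77 mM/s

With α = 1 + [I]/Ki = 1 + 0.220/0.0374 = 6.882, the competitive rate law is v = Vmax[S] / (αKm + [S]).
v = 27.7×37.2 / (6.882×16.7 + 37.2) = 1030/152.1 = 6.77 mM/s.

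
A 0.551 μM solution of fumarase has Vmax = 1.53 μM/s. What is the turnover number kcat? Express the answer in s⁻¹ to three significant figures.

kcat = Vmax/[E]total = 1.53 μM/s / 0.551 μM = 2.78 s⁻¹.

2.78 s⁻¹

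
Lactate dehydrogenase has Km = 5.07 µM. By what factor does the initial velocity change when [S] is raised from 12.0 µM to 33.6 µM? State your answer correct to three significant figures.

1.24

Since Vmax cancels, v₂/v₁ = [S]₂(Km+[S]₁) / [S]₁(Km+[S]₂).
= 33.6×(5.07+12.0) / (12.0×(5.07+33.6)) = 573.6/464.0 = 1.24.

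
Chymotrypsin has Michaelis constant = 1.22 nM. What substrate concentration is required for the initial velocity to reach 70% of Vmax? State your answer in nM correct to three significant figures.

2.85 nM

v/Vmax = [S]/(Km+[S]) = 0.7, so [S] = Km·0.7/(1 − 0.7) = 1.22 × 2.333.
[S] = 2.85 nM.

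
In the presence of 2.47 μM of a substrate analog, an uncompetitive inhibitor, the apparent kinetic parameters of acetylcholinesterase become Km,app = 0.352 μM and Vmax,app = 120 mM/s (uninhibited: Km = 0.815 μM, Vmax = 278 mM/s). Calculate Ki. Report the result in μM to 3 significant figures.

1.88 μM

Uncompetitive: Vmax,app = Vmax/α (and Km,app = Km/α) with α = 1 + [I]/Ki.
α = Vmax/Vmax,app = 278/120 = 2.317.
Since α = 1 + [I]/Ki, [I]/Ki = 2.317 − 1 = 1.317 and Ki = 2.47/1.317 = 1.88 μM.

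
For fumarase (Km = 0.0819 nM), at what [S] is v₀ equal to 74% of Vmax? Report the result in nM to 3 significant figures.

0.233 nM

v/Vmax = [S]/(Km+[S]) = 0.74, so [S] = Km·0.74/(1 − 0.74) = 0.0819 × 2.846.
[S] = 0.233 nM.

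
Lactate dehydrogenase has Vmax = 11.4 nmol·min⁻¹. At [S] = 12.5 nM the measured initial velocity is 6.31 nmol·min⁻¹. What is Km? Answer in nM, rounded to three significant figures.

10.1 nM

v/Vmax = 6.31/11.4 = 0.5535 = [S]/(Km+[S]).
So Km + [S] = [S]/0.5535 = 22.58 nM, giving Km = 22.58 − 12.5 = 10.1 nM.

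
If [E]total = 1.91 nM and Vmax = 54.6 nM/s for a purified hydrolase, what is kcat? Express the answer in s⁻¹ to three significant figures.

28.6 s⁻¹

kcat = Vmax/[E]total = 54.6 nM/s / 1.91 nM = 28.6 s⁻¹.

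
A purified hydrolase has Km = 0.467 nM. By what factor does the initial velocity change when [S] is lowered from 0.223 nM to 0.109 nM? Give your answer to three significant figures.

0.586

The fractional saturations are [S]/(Km+[S]) = 0.223/0.6900 = 0.3232 and 0.109/0.5760 = 0.1892.
v₂/v₁ is just their ratio: 0.1892/0.3232 = 0.586.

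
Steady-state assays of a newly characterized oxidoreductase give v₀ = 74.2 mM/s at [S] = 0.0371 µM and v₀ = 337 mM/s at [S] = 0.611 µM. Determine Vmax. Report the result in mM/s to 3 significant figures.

From v = Vmax[S]/(Km+[S]), each point gives Vmax = v(Km+[S])/[S].
Equating: 74.2(Km+0.0371)/0.0371 = 337(Km+0.611)/0.611.
2000·Km + 74.2 = 551.6·Km + 337, so (2000 − 551.6)·Km = 337 − 74.2.
Km = 262.8/1448 = 0.181 µM; then Vmax = 74.2(0.181+0.0371)/0.0371 = 437 mM/s.

437 mM/s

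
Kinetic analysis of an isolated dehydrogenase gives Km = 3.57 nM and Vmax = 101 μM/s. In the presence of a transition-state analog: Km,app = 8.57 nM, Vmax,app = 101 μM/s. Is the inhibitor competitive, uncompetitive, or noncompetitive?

Km increases (3.57 → 8.57 nM) while Vmax is unchanged — the hallmark of competitive inhibition.

competitive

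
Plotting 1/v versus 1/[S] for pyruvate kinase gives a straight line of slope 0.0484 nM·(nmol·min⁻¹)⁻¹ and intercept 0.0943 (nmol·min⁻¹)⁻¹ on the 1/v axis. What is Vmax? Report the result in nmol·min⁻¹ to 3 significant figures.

10.6 nmol·min⁻¹

The y-intercept of a Lineweaver–Burk plot equals 1/Vmax, so Vmax = 1/0.0943 = 10.6 nmol·min⁻¹.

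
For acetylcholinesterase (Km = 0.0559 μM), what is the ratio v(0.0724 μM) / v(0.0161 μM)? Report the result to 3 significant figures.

2.52

Since Vmax cancels, v₂/v₁ = [S]₂(Km+[S]₁) / [S]₁(Km+[S]₂).
= 0.0724×(0.0559+0.0161) / (0.0161×(0.0559+0.0724)) = 0.005213/0.002066 = 2.52.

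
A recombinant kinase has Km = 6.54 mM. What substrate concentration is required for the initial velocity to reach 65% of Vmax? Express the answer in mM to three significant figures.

v/Vmax = [S]/(Km+[S]) = 0.65, so [S] = Km·0.65/(1 − 0.65) = 6.54 × 1.857.
[S] = 12.1 mM.

12.1 mM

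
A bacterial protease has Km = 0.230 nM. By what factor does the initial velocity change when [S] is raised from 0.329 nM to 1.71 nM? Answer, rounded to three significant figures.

The fractional saturations are [S]/(Km+[S]) = 0.329/0.5590 = 0.5886 and 1.71/1.940 = 0.8814.
v₂/v₁ is just their ratio: 0.8814/0.5886 = 1.50.

1.50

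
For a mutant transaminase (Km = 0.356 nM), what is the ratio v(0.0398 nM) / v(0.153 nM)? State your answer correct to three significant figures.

The fractional saturations are [S]/(Km+[S]) = 0.153/0.5090 = 0.3006 and 0.0398/0.3958 = 0.1006.
v₂/v₁ is just their ratio: 0.1006/0.3006 = 0.335.

0.335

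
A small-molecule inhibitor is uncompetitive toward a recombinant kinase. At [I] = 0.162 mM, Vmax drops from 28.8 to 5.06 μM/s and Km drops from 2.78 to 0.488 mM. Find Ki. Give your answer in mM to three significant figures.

Uncompetitive: Vmax,app = Vmax/α (and Km,app = Km/α) with α = 1 + [I]/Ki.
α = Vmax/Vmax,app = 28.8/5.06 = 5.692.
Since α = 1 + [I]/Ki, [I]/Ki = 5.692 − 1 = 4.692 and Ki = 0.162/4.692 = 0.0345 mM.

0.0345 mM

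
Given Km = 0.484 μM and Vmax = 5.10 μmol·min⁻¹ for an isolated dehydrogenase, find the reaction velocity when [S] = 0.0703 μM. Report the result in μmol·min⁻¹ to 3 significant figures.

v = Vmax·[S]/(Km + [S]) = 5.10 × 0.0703 / (0.484 + 0.0703)
  = 0.3585 / 0.5543 = 0.647 μmol·min⁻¹.

0.647 μmol·min⁻¹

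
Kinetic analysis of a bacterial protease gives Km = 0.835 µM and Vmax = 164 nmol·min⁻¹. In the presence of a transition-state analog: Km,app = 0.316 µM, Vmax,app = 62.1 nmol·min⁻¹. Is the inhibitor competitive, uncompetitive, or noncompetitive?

Both Km and Vmax decrease by the same factor (~2.64-fold) — characteristic of uncompetitive inhibition.

uncompetitive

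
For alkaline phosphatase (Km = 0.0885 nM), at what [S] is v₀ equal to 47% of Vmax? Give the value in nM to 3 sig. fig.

v/Vmax = [S]/(Km+[S]) = 0.47, so [S] = Km·0.47/(1 − 0.47) = 0.0885 × 0.8868.
[S] = 0.0785 nM.

0.0785 nM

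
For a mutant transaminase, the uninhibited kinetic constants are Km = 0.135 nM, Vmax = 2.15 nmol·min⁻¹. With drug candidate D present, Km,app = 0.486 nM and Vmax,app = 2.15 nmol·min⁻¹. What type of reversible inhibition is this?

Km increases (0.135 → 0.486 nM) while Vmax is unchanged — the hallmark of competitive inhibition.

competitive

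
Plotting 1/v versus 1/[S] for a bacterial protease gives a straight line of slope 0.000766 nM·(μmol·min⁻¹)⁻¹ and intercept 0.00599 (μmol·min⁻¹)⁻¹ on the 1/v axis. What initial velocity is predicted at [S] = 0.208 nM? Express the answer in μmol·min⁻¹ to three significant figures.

103 μmol·min⁻¹

The y-intercept is 1/Vmax, so Vmax = 1/0.00599 = 167 μmol·min⁻¹.
The slope is Km/Vmax, so Km = 0.000766 × 167 = 0.128 nM.
Then v = 167 × 0.208/(0.128 + 0.208) = 103 μmol·min⁻¹.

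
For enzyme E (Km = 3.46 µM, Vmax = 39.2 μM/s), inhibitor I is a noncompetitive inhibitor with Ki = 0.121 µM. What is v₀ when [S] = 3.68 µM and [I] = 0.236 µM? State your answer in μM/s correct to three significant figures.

6.85 μM/s

α = 1 + [I]/Ki = 1 + 0.236/0.121 = 2.950.
For a noncompetitive inhibitor, Vmax is reduced to Vmax/α while Km is unchanged: Km,app = 3.46 µM, Vmax,app = 13.3 μM/s.
v = Vmax,app·[S]/(Km,app + [S]) = 13.3 × 3.68/(3.46 + 3.68) = 6.85 μM/s.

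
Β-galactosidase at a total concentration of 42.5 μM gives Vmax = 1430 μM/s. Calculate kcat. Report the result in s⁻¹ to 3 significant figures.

kcat = Vmax/[E]total = 1430 μM/s / 42.5 μM = 33.6 s⁻¹.

33.6 s⁻¹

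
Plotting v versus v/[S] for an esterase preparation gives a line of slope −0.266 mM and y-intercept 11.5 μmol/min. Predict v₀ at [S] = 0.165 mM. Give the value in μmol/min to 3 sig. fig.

4.40 μmol/min

In the Eadie–Hofstee form v = Vmax − Km·(v/[S]), the slope is −Km and the intercept is Vmax, so Km = 0.266 mM and Vmax = 11.5 μmol/min.
v = 11.5 × 0.165/(0.266 + 0.165) = 4.40 μmol/min.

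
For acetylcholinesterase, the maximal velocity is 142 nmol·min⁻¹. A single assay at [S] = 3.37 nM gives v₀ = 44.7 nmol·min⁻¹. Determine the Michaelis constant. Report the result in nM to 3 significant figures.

v/Vmax = 44.7/142 = 0.3148 = [S]/(Km+[S]).
So Km + [S] = [S]/0.3148 = 10.71 nM, giving Km = 10.71 − 3.37 = 7.34 nM.

7.34 nM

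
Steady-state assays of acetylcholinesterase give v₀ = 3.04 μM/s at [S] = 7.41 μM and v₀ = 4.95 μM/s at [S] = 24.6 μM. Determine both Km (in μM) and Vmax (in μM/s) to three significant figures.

In reciprocal form, 1/v = (Km/Vmax)·(1/[S]) + 1/Vmax. The two points give (1/[S], 1/v) = (0.1350, 0.3289) and (0.04065, 0.2020).
Slope = (0.3289 − 0.2020)/(0.1350 − 0.04065) = 1.346; intercept = 0.3289 − 1.346×0.1350 = 0.1473.
Vmax = 1/intercept = 6.79 μM/s; Km = slope × Vmax = 1.346 × 6.79 = 9.14 μM.

Km = 9.14 μM; Vmax = 6.79 μM/s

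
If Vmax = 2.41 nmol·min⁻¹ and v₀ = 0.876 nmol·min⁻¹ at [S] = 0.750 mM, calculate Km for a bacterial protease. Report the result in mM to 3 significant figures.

v/Vmax = 0.876/2.41 = 0.3635 = [S]/(Km+[S]).
So Km + [S] = [S]/0.3635 = 2.063 mM, giving Km = 2.063 − 0.750 = 1.31 mM.

1.31 mM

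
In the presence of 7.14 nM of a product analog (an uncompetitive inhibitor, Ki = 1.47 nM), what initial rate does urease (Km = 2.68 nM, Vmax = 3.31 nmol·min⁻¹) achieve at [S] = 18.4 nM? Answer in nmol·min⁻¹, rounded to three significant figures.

0.551 nmol·min⁻¹

With α = 1 + [I]/Ki = 1 + 7.14/1.47 = 5.857, the uncompetitive rate law is v = (Vmax/α)·[S] / (Km/α + [S]).
v = (3.31/5.857)×18.4 / (2.68/5.857 + 18.4) = 10.40/18.86 = 0.551 nmol·min⁻¹.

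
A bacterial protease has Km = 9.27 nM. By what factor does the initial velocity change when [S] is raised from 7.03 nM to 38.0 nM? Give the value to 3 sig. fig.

1.86

Since Vmax cancels, v₂/v₁ = [S]₂(Km+[S]₁) / [S]₁(Km+[S]₂).
= 38.0×(9.27+7.03) / (7.03×(9.27+38.0)) = 619.4/332.3 = 1.86.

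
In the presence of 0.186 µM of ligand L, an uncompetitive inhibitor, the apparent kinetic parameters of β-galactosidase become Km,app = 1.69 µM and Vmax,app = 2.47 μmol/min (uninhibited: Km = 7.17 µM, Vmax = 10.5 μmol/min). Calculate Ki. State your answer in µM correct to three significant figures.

Uncompetitive: Vmax,app = Vmax/α (and Km,app = Km/α) with α = 1 + [I]/Ki.
α = Vmax/Vmax,app = 10.5/2.47 = 4.251.
Since α = 1 + [I]/Ki, [I]/Ki = 4.251 − 1 = 3.251 and Ki = 0.186/3.251 = 0.0572 µM.

0.0572 µM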